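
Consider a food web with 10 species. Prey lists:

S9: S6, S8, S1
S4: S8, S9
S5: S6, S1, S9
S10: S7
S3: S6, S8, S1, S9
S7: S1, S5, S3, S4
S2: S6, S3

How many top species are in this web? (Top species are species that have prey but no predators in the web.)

2

Top species (has prey, but nothing eats it): S2, S10.
Count: 2.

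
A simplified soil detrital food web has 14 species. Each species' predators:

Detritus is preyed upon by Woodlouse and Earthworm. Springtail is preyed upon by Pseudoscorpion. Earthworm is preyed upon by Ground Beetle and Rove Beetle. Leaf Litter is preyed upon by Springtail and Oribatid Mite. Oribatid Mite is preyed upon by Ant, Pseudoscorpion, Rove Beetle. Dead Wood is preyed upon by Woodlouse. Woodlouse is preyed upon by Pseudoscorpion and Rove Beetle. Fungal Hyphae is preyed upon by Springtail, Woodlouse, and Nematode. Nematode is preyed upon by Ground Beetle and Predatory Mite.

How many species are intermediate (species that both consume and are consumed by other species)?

Intermediate species (has both prey and predators): Springtail, Nematode, Oribatid Mite, Woodlouse, Earthworm.
Count: 5.

5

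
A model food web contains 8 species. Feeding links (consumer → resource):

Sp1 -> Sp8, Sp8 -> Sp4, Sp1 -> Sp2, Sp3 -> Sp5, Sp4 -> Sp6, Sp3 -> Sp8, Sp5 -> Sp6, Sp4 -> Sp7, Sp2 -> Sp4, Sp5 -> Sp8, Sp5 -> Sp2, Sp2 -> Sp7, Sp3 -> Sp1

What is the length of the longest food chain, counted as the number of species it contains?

One longest chain: Sp6 → Sp4 → Sp2 → Sp1 → Sp3.
It has 5 species and 4 links.

5 species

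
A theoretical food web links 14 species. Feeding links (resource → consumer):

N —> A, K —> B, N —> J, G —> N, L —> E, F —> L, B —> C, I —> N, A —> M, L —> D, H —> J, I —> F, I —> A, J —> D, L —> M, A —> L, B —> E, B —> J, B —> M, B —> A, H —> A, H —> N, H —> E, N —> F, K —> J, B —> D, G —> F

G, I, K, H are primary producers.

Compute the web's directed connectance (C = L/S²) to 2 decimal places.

The web has S = 14 species and L = 27 feeding links.
C = L / S² = 27 / 196 = 0.1378 ≈ 0.14.

C = 0.14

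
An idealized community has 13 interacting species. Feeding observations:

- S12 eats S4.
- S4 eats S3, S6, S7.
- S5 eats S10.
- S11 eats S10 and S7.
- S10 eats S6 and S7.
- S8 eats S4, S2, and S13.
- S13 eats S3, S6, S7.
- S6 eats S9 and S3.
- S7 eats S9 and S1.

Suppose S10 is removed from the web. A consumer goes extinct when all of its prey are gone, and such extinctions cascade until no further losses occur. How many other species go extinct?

Remove S10.
Round 1: S5 (all prey gone) → extinct.
No further losses. Total secondary extinctions: 1.

1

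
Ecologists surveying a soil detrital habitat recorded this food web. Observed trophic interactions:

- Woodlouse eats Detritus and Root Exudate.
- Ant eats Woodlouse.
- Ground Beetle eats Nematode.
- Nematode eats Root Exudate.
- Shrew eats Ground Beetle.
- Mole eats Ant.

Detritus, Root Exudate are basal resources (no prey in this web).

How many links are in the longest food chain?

One longest chain: Root Exudate → Nematode → Ground Beetle → Shrew.
It has 4 species and 3 links.

3 links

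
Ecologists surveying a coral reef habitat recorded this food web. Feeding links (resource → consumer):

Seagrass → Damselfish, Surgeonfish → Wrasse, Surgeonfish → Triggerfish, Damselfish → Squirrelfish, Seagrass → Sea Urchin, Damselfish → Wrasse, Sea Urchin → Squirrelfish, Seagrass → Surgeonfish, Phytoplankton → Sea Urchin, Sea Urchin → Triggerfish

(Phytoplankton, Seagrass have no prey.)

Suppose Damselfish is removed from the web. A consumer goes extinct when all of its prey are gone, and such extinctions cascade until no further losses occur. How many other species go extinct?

0

Remove Damselfish.
Every predator of it retains at least one other prey: Wrasse still has Surgeonfish; Squirrelfish still has Sea Urchin.
No consumer loses all prey, so no secondary extinctions occur.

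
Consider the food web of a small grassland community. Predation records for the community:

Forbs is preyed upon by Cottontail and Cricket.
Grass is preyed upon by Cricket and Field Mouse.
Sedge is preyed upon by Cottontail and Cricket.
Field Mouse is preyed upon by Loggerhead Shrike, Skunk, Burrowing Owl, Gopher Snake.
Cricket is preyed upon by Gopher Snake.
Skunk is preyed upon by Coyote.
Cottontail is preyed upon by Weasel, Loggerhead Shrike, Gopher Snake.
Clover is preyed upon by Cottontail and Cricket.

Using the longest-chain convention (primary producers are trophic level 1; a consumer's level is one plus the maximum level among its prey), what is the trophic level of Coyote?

Trophic level 4

Grass is a producer → level 1.
Field Mouse eats Grass → level 2.
Skunk eats Field Mouse → level 3.
Coyote eats Skunk → level 4.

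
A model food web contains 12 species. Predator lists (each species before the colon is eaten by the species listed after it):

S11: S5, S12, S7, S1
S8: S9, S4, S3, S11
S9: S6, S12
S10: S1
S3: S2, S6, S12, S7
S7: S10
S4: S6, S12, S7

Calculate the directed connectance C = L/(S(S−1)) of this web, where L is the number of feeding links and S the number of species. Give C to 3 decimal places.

C = 0.144

The web has S = 12 species and L = 19 feeding links.
C = L / (S(S−1)) = 19 / 132 = 0.1439 ≈ 0.144.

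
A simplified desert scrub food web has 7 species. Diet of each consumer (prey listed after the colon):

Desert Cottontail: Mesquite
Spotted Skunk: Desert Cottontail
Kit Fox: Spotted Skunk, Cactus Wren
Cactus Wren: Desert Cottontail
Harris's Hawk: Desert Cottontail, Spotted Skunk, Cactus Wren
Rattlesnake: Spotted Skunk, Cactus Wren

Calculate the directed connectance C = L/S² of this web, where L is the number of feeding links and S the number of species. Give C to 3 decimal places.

The web has S = 7 species and L = 10 feeding links.
C = L / S² = 10 / 49 = 0.2041 ≈ 0.204.

C = 0.204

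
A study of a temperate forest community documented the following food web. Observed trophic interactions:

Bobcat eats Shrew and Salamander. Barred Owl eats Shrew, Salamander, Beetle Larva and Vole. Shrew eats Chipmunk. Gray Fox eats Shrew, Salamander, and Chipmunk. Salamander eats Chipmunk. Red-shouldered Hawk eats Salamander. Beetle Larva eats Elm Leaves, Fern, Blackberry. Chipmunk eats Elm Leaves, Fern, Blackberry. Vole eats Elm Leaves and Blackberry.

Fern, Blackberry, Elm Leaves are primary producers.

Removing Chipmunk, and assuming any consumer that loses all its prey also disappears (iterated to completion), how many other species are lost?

Remove Chipmunk.
Round 1: Salamander (all prey gone), Shrew (all prey gone) → extinct.
Round 2: Bobcat (all prey gone), Gray Fox (all prey gone), Red-shouldered Hawk (all prey gone) → extinct.
No further losses. Total secondary extinctions: 5.

5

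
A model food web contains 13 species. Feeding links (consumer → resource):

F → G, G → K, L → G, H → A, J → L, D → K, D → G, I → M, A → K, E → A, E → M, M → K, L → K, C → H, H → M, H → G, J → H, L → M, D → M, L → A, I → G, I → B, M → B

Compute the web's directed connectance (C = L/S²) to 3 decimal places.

The web has S = 13 species and L = 23 feeding links.
C = L / S² = 23 / 169 = 0.1361 ≈ 0.136.

C = 0.136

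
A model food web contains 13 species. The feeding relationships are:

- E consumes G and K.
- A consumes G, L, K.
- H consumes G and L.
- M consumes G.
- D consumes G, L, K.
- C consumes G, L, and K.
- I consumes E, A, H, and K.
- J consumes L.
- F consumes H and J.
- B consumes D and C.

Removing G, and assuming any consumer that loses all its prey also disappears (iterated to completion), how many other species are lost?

Remove G.
Round 1: M (all prey gone) → extinct.
No further losses. Total secondary extinctions: 1.

1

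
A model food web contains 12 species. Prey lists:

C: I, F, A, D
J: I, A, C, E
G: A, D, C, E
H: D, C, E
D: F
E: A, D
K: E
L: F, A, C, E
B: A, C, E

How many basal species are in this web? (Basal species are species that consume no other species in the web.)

Basal species (no prey listed): I, F, A.
Count: 3.

3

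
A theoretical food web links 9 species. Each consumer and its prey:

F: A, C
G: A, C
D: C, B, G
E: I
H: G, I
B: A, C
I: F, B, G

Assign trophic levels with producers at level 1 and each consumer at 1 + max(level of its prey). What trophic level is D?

A is a producer → level 1.
B eats A (level 1); other prey at levels: C 1 → level 2.
D eats B (level 2); other prey at levels: C 1, G 2 → level 3.

Trophic level 3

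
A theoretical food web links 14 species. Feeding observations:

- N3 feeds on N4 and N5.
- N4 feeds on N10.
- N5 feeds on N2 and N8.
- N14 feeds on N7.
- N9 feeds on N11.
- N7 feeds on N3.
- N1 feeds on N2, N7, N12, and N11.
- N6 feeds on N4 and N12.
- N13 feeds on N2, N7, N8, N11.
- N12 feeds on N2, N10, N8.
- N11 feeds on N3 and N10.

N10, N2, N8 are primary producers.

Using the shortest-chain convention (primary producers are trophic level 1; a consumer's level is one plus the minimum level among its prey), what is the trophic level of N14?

N2 is a producer → level 1.
N5 eats N2 → level 2.
N3 eats N5 → level 3.
N7 eats N3 → level 4.
N14 eats N7 → level 5.
No prey of N14 is below level 4, so 5 is the minimum.

Trophic level 5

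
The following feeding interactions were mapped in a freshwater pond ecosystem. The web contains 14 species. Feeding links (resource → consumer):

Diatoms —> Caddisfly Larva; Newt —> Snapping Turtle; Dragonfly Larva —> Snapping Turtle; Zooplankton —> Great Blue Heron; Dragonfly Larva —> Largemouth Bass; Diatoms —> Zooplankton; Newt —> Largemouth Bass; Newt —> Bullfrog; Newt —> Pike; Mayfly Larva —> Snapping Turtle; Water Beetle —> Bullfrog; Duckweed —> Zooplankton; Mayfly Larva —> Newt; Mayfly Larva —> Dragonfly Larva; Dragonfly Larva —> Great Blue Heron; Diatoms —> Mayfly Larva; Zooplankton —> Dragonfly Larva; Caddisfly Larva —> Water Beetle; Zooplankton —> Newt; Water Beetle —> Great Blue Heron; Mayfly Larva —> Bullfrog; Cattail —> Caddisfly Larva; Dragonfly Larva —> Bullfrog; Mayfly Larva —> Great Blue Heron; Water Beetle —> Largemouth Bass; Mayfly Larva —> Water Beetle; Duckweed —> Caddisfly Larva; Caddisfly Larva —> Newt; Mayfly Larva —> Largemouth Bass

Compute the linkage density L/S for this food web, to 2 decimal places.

L/S = 2.07

There are L = 29 links among S = 14 species.
L/S = 29/14 = 2.0714 ≈ 2.07.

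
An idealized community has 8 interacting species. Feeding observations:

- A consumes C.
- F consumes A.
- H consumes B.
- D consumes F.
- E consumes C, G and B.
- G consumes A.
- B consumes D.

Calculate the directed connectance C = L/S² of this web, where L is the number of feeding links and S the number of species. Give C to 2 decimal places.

C = 0.14

The web has S = 8 species and L = 9 feeding links.
C = L / S² = 9 / 64 = 0.1406 ≈ 0.14.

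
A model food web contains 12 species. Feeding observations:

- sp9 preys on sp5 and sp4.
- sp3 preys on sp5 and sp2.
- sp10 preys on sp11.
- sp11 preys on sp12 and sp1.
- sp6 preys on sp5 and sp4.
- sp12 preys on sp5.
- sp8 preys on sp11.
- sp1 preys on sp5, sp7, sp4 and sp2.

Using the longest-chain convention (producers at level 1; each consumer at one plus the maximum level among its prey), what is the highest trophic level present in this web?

Producers (level 1): sp5, sp2, sp4, sp7.
sp5 → sp1 → sp11 → sp10 gives sp10 level 4.
No species has a prey at level 4, so no species reaches level 5.

4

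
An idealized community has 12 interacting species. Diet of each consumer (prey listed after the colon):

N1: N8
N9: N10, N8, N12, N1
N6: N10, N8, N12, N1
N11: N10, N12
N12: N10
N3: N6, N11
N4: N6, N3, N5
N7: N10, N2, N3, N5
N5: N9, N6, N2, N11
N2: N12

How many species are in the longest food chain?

5 species

One longest chain: N10 → N12 → N6 → N3 → N7.
It has 5 species and 4 links.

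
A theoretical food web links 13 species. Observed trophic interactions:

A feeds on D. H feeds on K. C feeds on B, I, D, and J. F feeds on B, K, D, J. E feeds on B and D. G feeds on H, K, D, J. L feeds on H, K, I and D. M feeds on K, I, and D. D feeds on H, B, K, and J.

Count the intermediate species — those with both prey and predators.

Intermediate species (has both prey and predators): H, D.
Count: 2.

2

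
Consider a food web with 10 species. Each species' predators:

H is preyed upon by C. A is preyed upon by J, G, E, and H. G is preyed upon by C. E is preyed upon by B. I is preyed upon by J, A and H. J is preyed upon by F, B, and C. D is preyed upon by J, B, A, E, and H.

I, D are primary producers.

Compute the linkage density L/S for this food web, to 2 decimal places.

L/S = 1.80

There are L = 18 links among S = 10 species.
L/S = 18/10 = 1.8000 ≈ 1.80.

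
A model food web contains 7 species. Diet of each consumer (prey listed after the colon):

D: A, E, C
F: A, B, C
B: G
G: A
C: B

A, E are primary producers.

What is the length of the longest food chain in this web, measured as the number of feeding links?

4 links

One longest chain: A → G → B → C → D.
It has 5 species and 4 links.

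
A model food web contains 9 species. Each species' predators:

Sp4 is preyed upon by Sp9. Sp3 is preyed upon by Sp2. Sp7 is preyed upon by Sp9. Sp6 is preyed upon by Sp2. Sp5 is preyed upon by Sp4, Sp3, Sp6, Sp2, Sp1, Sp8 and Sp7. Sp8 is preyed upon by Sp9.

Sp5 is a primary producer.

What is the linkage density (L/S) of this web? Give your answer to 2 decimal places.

There are L = 12 links among S = 9 species.
L/S = 12/9 = 1.3333 ≈ 1.33.

L/S = 1.33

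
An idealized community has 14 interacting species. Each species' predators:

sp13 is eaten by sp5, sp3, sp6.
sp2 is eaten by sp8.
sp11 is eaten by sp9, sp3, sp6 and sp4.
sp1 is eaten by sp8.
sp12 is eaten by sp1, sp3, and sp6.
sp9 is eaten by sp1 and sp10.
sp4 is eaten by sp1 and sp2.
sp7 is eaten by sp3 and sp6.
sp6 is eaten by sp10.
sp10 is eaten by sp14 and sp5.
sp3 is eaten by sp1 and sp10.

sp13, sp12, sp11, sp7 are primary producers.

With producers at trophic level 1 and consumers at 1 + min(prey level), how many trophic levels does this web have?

4

Producers (level 1): sp13, sp12, sp11, sp7.
Following each consumer down to its lowest-level prey: sp13 → sp6 → sp10 → sp14 (levels 1 through 4).
All prey of sp14 (sp10 3) are at level 3 or above, so sp14 is at level 1 + 3 = 4.
Every consumer has at least one prey at level 3 or below, so none exceeds level 4.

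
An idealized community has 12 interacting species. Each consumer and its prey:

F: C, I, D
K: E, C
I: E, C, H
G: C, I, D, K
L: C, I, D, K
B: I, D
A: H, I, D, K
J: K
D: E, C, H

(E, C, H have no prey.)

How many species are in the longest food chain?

3 species

One longest chain: E → I → G.
It has 3 species and 2 links.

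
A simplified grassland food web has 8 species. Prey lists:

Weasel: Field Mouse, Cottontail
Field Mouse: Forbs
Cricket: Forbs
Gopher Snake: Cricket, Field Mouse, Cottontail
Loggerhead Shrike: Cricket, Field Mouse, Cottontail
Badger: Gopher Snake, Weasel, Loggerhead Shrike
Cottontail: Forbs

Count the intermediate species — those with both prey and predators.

Intermediate species (has both prey and predators): Cricket, Field Mouse, Cottontail, Gopher Snake, Weasel, Loggerhead Shrike.
Count: 6.

6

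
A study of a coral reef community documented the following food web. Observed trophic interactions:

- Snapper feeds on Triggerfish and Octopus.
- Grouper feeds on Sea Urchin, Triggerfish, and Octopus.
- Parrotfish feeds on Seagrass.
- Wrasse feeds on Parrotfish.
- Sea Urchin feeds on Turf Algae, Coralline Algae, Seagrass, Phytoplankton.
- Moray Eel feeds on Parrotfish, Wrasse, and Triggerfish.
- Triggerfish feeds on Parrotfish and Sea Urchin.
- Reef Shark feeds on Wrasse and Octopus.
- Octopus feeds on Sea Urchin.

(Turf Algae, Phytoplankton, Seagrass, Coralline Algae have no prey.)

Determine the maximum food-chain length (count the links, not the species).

3 links

One longest chain: Turf Algae → Sea Urchin → Octopus → Snapper.
It has 4 species and 3 links.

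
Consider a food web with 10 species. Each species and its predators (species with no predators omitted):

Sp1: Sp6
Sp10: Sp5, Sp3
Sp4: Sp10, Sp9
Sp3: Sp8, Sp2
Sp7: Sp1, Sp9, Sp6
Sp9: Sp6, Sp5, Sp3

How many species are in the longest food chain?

4 species

One longest chain: Sp4 → Sp10 → Sp3 → Sp8.
It has 4 species and 3 links.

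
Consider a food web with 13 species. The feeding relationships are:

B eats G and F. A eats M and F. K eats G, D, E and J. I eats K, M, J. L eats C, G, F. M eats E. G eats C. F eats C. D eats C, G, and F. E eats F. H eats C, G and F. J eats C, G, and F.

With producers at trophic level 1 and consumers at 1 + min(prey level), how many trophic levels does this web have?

Producers (level 1): C.
Following each consumer down to its lowest-level prey: C → F → E → M (levels 1 through 4).
All prey of M (E 3) are at level 3 or above, so M is at level 1 + 3 = 4.
Every consumer has at least one prey at level 3 or below, so none exceeds level 4.

4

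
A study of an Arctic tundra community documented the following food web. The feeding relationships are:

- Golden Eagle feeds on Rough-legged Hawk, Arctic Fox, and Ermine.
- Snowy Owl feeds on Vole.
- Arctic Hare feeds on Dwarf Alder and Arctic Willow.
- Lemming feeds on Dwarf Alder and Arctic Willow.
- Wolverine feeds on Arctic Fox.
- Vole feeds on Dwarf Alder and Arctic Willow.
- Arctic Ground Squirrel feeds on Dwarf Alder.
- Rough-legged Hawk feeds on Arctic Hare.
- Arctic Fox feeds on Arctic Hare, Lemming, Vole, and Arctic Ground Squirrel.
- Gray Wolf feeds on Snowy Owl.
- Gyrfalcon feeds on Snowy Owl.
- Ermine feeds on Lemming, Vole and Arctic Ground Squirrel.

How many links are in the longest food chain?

3 links

One longest chain: Dwarf Alder → Arctic Ground Squirrel → Arctic Fox → Wolverine.
It has 4 species and 3 links.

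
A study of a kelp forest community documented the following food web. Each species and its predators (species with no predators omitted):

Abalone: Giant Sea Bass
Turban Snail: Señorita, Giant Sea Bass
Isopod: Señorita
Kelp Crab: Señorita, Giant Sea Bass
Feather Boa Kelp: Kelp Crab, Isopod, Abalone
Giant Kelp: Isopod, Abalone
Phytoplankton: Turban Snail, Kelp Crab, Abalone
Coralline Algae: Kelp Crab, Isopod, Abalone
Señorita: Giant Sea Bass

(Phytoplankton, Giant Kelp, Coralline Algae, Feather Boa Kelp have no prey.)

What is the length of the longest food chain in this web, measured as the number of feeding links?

One longest chain: Phytoplankton → Turban Snail → Señorita → Giant Sea Bass.
It has 4 species and 3 links.

3 links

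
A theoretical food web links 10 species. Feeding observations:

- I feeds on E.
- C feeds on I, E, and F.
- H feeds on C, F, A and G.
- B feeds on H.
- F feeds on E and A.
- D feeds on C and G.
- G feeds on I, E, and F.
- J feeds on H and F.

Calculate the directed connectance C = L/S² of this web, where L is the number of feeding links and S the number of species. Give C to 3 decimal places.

The web has S = 10 species and L = 18 feeding links.
C = L / S² = 18 / 100 = 0.1800 ≈ 0.180.

C = 0.180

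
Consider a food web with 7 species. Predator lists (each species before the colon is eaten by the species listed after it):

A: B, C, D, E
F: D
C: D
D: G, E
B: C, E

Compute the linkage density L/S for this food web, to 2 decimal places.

There are L = 10 links among S = 7 species.
L/S = 10/7 = 1.4286 ≈ 1.43.

L/S = 1.43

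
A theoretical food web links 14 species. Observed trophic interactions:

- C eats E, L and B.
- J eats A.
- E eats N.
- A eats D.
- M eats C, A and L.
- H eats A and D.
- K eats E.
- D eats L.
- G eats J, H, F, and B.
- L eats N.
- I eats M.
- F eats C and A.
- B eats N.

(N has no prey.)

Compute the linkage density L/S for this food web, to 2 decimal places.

There are L = 22 links among S = 14 species.
L/S = 22/14 = 1.5714 ≈ 1.57.

L/S = 1.57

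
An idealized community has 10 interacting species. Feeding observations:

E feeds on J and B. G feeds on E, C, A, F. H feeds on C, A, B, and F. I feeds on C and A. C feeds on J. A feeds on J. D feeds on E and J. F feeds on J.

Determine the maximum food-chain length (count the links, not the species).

One longest chain: J → C → I.
It has 3 species and 2 links.

2 links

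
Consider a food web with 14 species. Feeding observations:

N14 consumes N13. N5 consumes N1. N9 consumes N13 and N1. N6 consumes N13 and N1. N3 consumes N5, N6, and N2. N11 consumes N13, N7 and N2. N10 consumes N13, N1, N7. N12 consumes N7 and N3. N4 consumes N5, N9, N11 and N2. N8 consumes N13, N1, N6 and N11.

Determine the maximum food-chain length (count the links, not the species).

One longest chain: N1 → N5 → N3 → N12.
It has 4 species and 3 links.

3 links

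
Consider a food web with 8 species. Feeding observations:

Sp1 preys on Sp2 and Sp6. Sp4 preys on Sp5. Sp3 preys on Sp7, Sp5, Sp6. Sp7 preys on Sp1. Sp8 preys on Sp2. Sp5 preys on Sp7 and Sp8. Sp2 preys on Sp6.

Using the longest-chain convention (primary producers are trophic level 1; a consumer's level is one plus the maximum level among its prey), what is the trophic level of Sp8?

Trophic level 3

Sp6 is a producer → level 1.
Sp2 eats Sp6 → level 2.
Sp8 eats Sp2 → level 3.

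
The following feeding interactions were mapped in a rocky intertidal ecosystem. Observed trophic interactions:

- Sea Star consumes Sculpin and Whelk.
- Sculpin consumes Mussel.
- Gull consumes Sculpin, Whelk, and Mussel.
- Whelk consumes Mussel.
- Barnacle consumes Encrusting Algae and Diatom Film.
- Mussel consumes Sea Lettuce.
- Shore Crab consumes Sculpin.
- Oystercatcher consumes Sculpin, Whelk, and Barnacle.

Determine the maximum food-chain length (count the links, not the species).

One longest chain: Sea Lettuce → Mussel → Whelk → Gull.
It has 4 species and 3 links.

3 links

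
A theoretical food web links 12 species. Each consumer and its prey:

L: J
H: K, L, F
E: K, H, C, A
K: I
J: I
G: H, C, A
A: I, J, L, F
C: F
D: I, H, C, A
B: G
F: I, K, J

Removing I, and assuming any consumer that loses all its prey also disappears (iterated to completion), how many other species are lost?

Remove I.
Round 1: K (all prey gone), J (all prey gone) → extinct.
Round 2: L (all prey gone), F (all prey gone) → extinct.
Round 3: H (all prey gone), C (all prey gone), A (all prey gone) → extinct.
Round 4: G (all prey gone), E (all prey gone), D (all prey gone) → extinct.
Round 5: B (all prey gone) → extinct.
No further losses. Total secondary extinctions: 11.

11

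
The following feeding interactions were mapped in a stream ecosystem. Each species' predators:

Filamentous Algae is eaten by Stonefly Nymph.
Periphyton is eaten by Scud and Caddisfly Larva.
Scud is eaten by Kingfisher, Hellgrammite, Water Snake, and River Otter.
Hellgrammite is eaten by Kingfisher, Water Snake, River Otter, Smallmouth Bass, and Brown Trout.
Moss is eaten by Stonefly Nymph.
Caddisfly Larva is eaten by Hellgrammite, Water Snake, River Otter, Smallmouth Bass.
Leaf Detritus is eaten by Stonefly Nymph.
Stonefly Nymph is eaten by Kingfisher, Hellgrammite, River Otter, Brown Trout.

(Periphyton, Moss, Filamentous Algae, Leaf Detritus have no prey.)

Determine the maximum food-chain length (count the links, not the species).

3 links

One longest chain: Periphyton → Caddisfly Larva → Hellgrammite → Brown Trout.
It has 4 species and 3 links.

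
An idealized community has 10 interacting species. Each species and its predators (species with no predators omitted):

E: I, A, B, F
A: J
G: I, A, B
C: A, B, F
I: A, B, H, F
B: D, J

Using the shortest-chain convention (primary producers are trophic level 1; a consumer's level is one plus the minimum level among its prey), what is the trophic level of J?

Trophic level 3

E is a producer → level 1.
A eats E → level 2.
J eats A → level 3.
No prey of J is below level 2, so 3 is the minimum.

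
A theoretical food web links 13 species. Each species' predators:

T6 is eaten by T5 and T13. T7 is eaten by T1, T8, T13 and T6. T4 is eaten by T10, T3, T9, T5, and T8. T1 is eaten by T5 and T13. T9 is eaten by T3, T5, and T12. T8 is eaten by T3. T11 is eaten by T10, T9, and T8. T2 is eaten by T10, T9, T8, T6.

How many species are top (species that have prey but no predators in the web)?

Top species (has prey, but nothing eats it): T10, T12, T13, T3, T5.
Count: 5.

5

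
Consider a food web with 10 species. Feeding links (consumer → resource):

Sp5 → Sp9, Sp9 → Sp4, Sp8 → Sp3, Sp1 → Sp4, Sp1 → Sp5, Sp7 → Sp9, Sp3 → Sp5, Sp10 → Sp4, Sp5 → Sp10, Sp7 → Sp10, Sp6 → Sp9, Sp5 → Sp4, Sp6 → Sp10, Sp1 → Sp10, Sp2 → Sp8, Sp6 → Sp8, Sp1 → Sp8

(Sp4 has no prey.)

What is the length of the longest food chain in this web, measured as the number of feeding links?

5 links

One longest chain: Sp4 → Sp9 → Sp5 → Sp3 → Sp8 → Sp1.
It has 6 species and 5 links.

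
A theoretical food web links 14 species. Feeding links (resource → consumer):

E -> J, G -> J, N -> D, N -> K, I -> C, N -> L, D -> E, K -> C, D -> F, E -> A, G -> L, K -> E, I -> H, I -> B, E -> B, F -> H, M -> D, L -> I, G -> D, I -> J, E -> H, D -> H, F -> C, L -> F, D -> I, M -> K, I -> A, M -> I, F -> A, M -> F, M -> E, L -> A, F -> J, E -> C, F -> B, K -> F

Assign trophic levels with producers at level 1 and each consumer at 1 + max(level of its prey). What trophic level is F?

N is a producer → level 1.
D eats N (level 1); other prey at levels: M 1, G 1 → level 2.
F eats D (level 2); other prey at levels: M 1, L 2, K 2 → level 3.

Trophic level 3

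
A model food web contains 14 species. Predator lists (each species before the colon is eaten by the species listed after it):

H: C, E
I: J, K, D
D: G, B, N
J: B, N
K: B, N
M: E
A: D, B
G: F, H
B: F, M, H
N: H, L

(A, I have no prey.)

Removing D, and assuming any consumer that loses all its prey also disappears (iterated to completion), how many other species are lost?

Remove D.
Round 1: G (all prey gone) → extinct.
No further losses. Total secondary extinctions: 1.

1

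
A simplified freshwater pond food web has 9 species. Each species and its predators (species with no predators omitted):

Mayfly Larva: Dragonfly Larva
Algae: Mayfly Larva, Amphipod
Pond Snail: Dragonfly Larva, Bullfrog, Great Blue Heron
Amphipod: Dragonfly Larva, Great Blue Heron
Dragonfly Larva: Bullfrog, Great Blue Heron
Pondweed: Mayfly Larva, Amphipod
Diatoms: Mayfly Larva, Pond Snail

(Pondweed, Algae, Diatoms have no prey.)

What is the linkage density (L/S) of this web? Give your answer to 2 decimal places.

L/S = 1.56

There are L = 14 links among S = 9 species.
L/S = 14/9 = 1.5556 ≈ 1.56.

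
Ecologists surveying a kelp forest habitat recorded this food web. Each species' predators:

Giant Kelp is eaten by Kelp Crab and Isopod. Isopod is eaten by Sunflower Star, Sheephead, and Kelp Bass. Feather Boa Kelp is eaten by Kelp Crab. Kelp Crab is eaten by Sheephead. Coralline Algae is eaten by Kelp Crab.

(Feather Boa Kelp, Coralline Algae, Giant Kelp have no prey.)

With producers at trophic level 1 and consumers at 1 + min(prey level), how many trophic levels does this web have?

Producers (level 1): Feather Boa Kelp, Coralline Algae, Giant Kelp.
Following each consumer down to its lowest-level prey: Giant Kelp → Isopod → Sheephead (levels 1 through 3).
All prey of Sheephead (Isopod 2, Kelp Crab 2) are at level 2 or above, so Sheephead is at level 1 + 2 = 3.
Every consumer has at least one prey at level 2 or below, so none exceeds level 3.

3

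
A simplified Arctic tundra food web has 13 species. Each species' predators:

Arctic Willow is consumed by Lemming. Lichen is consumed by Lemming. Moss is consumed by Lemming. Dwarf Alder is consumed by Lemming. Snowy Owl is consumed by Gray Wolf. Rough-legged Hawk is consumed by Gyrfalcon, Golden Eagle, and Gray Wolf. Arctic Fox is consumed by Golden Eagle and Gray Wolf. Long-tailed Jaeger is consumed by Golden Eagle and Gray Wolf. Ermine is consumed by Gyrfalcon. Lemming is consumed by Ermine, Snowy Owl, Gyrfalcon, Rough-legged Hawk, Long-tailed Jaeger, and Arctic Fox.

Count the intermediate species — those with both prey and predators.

6

Intermediate species (has both prey and predators): Lemming, Rough-legged Hawk, Arctic Fox, Ermine, Long-tailed Jaeger, Snowy Owl.
Count: 6.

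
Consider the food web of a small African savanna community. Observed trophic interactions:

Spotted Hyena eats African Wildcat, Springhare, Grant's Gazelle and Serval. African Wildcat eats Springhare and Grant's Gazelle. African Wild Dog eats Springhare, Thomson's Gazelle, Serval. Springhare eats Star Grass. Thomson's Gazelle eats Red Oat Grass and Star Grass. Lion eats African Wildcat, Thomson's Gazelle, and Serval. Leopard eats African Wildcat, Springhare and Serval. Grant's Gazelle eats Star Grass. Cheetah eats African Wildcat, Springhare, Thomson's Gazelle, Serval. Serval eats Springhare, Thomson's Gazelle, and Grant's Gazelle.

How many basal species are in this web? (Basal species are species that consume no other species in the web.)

Basal species (no prey listed): Star Grass, Red Oat Grass.
Count: 2.

2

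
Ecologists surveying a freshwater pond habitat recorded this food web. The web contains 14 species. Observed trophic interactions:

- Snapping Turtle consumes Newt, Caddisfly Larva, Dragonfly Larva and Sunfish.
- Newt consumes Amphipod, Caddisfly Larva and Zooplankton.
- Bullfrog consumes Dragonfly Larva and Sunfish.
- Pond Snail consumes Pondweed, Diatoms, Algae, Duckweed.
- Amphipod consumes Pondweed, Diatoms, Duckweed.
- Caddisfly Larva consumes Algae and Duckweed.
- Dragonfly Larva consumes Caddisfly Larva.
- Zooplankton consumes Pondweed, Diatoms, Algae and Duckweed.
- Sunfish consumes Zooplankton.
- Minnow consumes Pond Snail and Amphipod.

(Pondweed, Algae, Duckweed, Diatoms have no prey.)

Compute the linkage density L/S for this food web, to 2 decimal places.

There are L = 26 links among S = 14 species.
L/S = 26/14 = 1.8571 ≈ 1.86.

L/S = 1.86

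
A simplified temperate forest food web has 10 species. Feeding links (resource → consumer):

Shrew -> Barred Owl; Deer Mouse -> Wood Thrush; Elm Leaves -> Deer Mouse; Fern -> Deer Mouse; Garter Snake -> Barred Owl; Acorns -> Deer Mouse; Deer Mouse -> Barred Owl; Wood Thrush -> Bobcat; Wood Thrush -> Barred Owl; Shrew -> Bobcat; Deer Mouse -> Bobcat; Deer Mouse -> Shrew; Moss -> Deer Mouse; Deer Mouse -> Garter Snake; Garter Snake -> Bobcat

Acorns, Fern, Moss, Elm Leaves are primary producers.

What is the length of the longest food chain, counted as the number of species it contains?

4 species

One longest chain: Acorns → Deer Mouse → Wood Thrush → Barred Owl.
It has 4 species and 3 links.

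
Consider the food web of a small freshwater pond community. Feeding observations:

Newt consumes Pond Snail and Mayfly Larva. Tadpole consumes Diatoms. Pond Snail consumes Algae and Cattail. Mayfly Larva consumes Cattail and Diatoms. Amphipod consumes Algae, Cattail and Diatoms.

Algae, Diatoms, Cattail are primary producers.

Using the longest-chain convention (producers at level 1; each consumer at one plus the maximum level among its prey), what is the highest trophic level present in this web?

3

Producers (level 1): Algae, Diatoms, Cattail.
Diatoms → Mayfly Larva → Newt gives Newt level 3.
No species has a prey at level 3, so no species reaches level 4.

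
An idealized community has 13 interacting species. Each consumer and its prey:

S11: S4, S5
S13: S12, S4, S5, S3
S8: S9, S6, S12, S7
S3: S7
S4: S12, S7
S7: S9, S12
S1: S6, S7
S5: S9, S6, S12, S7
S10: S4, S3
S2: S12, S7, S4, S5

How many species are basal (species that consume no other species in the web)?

Basal species (no prey listed): S9, S6, S12.
Count: 3.

3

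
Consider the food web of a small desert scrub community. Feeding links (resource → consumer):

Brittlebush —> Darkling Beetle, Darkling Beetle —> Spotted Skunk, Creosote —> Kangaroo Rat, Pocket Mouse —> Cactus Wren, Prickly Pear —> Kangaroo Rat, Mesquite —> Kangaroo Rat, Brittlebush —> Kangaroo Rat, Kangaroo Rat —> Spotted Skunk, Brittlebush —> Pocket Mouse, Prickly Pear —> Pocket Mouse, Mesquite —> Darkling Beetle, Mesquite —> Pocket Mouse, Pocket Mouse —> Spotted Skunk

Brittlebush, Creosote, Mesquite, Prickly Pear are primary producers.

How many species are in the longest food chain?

3 species

One longest chain: Brittlebush → Darkling Beetle → Spotted Skunk.
It has 3 species and 2 links.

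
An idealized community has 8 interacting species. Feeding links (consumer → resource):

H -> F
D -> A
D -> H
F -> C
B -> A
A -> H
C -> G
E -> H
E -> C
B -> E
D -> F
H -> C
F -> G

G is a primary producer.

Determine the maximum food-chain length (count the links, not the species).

5 links

One longest chain: G → C → F → H → E → B.
It has 6 species and 5 links.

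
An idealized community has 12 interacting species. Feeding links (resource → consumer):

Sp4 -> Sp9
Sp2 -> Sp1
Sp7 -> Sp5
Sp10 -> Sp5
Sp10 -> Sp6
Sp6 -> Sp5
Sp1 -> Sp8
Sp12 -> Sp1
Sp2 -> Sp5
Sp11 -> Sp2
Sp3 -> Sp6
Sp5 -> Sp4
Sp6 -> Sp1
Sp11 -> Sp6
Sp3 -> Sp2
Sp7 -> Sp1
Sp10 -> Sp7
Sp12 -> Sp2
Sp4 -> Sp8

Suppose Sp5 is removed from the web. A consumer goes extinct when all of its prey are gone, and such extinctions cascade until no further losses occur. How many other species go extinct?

2

Remove Sp5.
Round 1: Sp4 (all prey gone) → extinct.
Round 2: Sp9 (all prey gone) → extinct.
No further losses. Total secondary extinctions: 2.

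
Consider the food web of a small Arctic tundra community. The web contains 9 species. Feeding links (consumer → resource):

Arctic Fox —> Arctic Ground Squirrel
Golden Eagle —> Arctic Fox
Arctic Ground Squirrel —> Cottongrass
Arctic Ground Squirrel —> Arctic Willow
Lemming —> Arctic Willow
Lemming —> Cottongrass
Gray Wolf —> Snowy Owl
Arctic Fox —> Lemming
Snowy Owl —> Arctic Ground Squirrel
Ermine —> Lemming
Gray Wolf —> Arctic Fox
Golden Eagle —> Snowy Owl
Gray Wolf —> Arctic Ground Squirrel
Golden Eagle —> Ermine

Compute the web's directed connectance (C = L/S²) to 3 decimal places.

The web has S = 9 species and L = 14 feeding links.
C = L / S² = 14 / 81 = 0.1728 ≈ 0.173.

C = 0.173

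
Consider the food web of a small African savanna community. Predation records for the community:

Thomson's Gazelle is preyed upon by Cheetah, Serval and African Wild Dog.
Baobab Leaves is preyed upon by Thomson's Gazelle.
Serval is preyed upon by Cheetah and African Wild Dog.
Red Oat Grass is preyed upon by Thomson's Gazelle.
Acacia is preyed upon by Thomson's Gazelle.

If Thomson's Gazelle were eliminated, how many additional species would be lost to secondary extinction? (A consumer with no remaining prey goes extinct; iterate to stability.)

Remove Thomson's Gazelle.
Round 1: Serval (all prey gone) → extinct.
Round 2: Cheetah (all prey gone), African Wild Dog (all prey gone) → extinct.
No further losses. Total secondary extinctions: 3.

3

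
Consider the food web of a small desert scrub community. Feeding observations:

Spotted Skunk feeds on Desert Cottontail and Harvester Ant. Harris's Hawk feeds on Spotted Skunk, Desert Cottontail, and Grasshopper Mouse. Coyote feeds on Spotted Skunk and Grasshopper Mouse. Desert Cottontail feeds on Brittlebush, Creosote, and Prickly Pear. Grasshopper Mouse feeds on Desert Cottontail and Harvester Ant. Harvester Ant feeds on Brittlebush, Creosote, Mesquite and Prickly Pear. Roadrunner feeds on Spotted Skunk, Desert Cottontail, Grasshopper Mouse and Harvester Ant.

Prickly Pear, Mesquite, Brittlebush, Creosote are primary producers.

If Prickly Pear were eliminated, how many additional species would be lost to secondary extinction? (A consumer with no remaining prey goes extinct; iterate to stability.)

0

Remove Prickly Pear.
Every predator of it retains at least one other prey: Desert Cottontail still has Brittlebush, Creosote; Harvester Ant still has Mesquite, Brittlebush, Creosote.
No consumer loses all prey, so no secondary extinctions occur.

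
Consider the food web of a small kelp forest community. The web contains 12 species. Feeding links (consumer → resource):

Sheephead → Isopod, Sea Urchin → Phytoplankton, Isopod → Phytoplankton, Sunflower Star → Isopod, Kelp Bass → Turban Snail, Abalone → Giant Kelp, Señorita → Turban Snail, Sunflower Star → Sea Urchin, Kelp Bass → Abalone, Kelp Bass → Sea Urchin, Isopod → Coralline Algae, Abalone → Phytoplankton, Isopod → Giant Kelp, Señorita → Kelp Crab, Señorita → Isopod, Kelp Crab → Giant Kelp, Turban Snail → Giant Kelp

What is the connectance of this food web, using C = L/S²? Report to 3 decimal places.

C = 0.118

The web has S = 12 species and L = 17 feeding links.
C = L / S² = 17 / 144 = 0.1181 ≈ 0.118.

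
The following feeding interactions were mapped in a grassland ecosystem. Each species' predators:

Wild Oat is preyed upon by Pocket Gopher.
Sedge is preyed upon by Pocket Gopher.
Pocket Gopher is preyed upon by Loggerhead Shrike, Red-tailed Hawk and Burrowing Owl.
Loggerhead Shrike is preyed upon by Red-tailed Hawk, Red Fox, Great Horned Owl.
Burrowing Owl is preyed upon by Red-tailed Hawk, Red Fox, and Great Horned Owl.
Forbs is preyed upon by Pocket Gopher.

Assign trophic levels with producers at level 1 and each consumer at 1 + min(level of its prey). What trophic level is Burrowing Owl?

Trophic level 3

Wild Oat is a producer → level 1.
Pocket Gopher eats Wild Oat → level 2.
Burrowing Owl eats Pocket Gopher → level 3.
No prey of Burrowing Owl is below level 2, so 3 is the minimum.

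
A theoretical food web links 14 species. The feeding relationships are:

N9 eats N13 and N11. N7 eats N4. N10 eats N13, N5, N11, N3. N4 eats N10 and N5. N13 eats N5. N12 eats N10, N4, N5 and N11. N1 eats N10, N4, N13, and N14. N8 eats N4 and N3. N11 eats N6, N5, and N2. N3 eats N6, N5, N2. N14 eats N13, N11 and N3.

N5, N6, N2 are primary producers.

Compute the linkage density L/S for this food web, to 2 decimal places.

There are L = 29 links among S = 14 species.
L/S = 29/14 = 2.0714 ≈ 2.07.

L/S = 2.07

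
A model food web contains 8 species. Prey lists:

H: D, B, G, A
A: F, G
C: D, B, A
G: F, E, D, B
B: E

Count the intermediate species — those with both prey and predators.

Intermediate species (has both prey and predators): B, G, A.
Count: 3.

3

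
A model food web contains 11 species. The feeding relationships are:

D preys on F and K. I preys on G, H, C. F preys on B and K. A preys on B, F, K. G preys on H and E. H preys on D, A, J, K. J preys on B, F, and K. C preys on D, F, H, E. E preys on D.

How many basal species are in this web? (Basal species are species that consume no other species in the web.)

2

Basal species (no prey listed): B, K.
Count: 2.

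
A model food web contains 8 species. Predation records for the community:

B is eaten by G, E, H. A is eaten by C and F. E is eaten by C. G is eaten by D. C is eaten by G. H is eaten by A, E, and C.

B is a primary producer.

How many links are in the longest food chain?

One longest chain: B → H → E → C → G → D.
It has 6 species and 5 links.

5 links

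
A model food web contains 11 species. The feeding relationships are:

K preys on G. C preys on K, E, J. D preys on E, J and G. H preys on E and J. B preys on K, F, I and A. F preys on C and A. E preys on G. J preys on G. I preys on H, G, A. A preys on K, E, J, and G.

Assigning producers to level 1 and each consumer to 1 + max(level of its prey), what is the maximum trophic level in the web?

5

Producers (level 1): G.
G → J → H → I → B gives B level 5.
No species has a prey at level 5, so no species reaches level 6.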